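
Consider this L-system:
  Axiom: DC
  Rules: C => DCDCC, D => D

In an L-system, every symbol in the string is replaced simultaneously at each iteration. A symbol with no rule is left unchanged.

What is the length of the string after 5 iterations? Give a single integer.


Answer: 486

Derivation:
Step 0: length = 2
Step 1: length = 6
Step 2: length = 18
Step 3: length = 54
Step 4: length = 162
Step 5: length = 486


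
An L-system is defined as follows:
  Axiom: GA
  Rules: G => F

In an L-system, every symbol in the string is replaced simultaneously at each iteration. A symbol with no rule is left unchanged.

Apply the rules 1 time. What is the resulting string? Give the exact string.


Step 0: GA
Step 1: FA

Answer: FA


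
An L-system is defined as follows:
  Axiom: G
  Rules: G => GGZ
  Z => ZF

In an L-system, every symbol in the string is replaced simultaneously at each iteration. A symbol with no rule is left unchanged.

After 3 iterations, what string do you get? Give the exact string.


Answer: GGZGGZZFGGZGGZZFZFF

Derivation:
Step 0: G
Step 1: GGZ
Step 2: GGZGGZZF
Step 3: GGZGGZZFGGZGGZZFZFF


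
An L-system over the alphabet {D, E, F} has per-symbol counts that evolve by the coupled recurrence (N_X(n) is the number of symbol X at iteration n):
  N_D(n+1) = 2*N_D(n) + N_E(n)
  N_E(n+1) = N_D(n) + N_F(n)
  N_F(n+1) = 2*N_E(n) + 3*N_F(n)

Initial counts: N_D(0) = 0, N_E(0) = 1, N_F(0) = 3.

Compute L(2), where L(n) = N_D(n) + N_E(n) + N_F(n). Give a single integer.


Step 0: N_D=0, N_E=1, N_F=3, L=4
Step 1: N_D=1, N_E=3, N_F=11, L=15
Step 2: N_D=5, N_E=12, N_F=39, L=56

Answer: 56


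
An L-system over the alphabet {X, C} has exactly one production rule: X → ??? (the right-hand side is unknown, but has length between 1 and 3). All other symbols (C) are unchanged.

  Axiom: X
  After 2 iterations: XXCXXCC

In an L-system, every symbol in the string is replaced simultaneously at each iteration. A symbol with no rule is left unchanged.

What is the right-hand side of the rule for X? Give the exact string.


Trying X → XXC:
  Step 0: X
  Step 1: XXC
  Step 2: XXCXXCC
Matches the given result.

Answer: XXC


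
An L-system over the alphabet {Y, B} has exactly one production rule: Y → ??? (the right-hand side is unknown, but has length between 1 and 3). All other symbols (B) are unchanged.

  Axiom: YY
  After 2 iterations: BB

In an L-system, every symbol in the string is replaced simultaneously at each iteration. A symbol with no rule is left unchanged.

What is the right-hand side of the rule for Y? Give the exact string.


Answer: B

Derivation:
Trying Y → B:
  Step 0: YY
  Step 1: BB
  Step 2: BB
Matches the given result.


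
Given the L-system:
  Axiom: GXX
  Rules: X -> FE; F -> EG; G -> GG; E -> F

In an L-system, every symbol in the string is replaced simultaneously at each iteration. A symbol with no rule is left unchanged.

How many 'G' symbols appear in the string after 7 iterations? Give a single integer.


Step 0: GXX  (1 'G')
Step 1: GGFEFE  (2 'G')
Step 2: GGGGEGFEGF  (6 'G')
Step 3: GGGGGGGGFGGEGFGGEG  (14 'G')
Step 4: GGGGGGGGGGGGGGGGEGGGGGFGGEGGGGGFGG  (30 'G')
Step 5: GGGGGGGGGGGGGGGGGGGGGGGGGGGGGGGGFGGGGGGGGGGEGGGGGFGGGGGGGGGGEGGGGG  (62 'G')
Step 6: GGGGGGGGGGGGGGGGGGGGGGGGGGGGGGGGGGGGGGGGGGGGGGGGGGGGGGGGGGGGGGGGEGGGGGGGGGGGGGGGGGGGGGFGGGGGGGGGGEGGGGGGGGGGGGGGGGGGGGGFGGGGGGGGGG  (126 'G')
Step 7: GGGGGGGGGGGGGGGGGGGGGGGGGGGGGGGGGGGGGGGGGGGGGGGGGGGGGGGGGGGGGGGGGGGGGGGGGGGGGGGGGGGGGGGGGGGGGGGGGGGGGGGGGGGGGGGGGGGGGGGGGGGGGGGGFGGGGGGGGGGGGGGGGGGGGGGGGGGGGGGGGGGGGGGGGGGEGGGGGGGGGGGGGGGGGGGGGFGGGGGGGGGGGGGGGGGGGGGGGGGGGGGGGGGGGGGGGGGGEGGGGGGGGGGGGGGGGGGGGG  (254 'G')

Answer: 254


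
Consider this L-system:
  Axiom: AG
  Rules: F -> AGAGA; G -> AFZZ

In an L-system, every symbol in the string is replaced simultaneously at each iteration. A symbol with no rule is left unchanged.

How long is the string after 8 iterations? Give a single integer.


Step 0: length = 2
Step 1: length = 5
Step 2: length = 9
Step 3: length = 15
Step 4: length = 23
Step 5: length = 35
Step 6: length = 51
Step 7: length = 75
Step 8: length = 107

Answer: 107


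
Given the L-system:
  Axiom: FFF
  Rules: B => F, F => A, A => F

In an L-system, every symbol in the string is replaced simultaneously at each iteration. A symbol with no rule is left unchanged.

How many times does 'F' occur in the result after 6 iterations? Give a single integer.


Answer: 3

Derivation:
Step 0: FFF  (3 'F')
Step 1: AAA  (0 'F')
Step 2: FFF  (3 'F')
Step 3: AAA  (0 'F')
Step 4: FFF  (3 'F')
Step 5: AAA  (0 'F')
Step 6: FFF  (3 'F')


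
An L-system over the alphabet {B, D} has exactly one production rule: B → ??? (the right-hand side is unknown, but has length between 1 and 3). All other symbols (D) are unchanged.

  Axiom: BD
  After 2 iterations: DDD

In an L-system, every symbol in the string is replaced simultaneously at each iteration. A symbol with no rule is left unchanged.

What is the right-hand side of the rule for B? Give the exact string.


Answer: DD

Derivation:
Trying B → DD:
  Step 0: BD
  Step 1: DDD
  Step 2: DDD
Matches the given result.


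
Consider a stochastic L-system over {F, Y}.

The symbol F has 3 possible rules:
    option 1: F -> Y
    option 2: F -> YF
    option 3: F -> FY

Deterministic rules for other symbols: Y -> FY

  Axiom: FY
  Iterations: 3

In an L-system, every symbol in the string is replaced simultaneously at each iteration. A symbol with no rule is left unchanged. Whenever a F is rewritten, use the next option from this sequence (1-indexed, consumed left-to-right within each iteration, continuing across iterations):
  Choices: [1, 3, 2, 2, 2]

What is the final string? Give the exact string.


Step 0: FY
Step 1: YFY  (used choices [1])
Step 2: FYFYFY  (used choices [3])
Step 3: YFFYYFFYYFFY  (used choices [2, 2, 2])

Answer: YFFYYFFYYFFY


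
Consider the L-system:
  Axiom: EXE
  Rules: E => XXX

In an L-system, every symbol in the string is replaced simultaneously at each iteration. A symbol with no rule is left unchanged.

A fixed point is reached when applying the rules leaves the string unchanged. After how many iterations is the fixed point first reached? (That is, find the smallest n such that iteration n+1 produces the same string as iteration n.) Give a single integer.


Answer: 1

Derivation:
Step 0: EXE
Step 1: XXXXXXX
Step 2: XXXXXXX  (unchanged — fixed point at step 1)


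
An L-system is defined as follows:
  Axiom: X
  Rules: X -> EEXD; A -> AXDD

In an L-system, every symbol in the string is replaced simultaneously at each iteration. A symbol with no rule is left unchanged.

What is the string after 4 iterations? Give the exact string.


Answer: EEEEEEEEXDDDD

Derivation:
Step 0: X
Step 1: EEXD
Step 2: EEEEXDD
Step 3: EEEEEEXDDD
Step 4: EEEEEEEEXDDDD


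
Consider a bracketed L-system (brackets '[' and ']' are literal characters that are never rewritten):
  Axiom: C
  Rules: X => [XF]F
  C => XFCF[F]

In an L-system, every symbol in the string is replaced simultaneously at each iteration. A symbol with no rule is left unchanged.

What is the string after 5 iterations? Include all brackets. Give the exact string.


Answer: [[[[XF]FF]FF]FF]FF[[[XF]FF]FF]FF[[XF]FF]FF[XF]FFXFCF[F]F[F]F[F]F[F]F[F]

Derivation:
Step 0: C
Step 1: XFCF[F]
Step 2: [XF]FFXFCF[F]F[F]
Step 3: [[XF]FF]FF[XF]FFXFCF[F]F[F]F[F]
Step 4: [[[XF]FF]FF]FF[[XF]FF]FF[XF]FFXFCF[F]F[F]F[F]F[F]
Step 5: [[[[XF]FF]FF]FF]FF[[[XF]FF]FF]FF[[XF]FF]FF[XF]FFXFCF[F]F[F]F[F]F[F]F[F]


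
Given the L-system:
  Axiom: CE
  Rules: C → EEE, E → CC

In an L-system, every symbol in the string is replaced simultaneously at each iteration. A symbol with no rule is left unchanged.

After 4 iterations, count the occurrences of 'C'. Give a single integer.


Answer: 36

Derivation:
Step 0: CE  (1 'C')
Step 1: EEECC  (2 'C')
Step 2: CCCCCCEEEEEE  (6 'C')
Step 3: EEEEEEEEEEEEEEEEEECCCCCCCCCCCC  (12 'C')
Step 4: CCCCCCCCCCCCCCCCCCCCCCCCCCCCCCCCCCCCEEEEEEEEEEEEEEEEEEEEEEEEEEEEEEEEEEEE  (36 'C')


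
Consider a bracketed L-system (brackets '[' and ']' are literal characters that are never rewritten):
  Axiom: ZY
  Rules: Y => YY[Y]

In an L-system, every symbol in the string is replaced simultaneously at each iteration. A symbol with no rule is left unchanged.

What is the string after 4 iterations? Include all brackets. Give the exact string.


Step 0: ZY
Step 1: ZYY[Y]
Step 2: ZYY[Y]YY[Y][YY[Y]]
Step 3: ZYY[Y]YY[Y][YY[Y]]YY[Y]YY[Y][YY[Y]][YY[Y]YY[Y][YY[Y]]]
Step 4: ZYY[Y]YY[Y][YY[Y]]YY[Y]YY[Y][YY[Y]][YY[Y]YY[Y][YY[Y]]]YY[Y]YY[Y][YY[Y]]YY[Y]YY[Y][YY[Y]][YY[Y]YY[Y][YY[Y]]][YY[Y]YY[Y][YY[Y]]YY[Y]YY[Y][YY[Y]][YY[Y]YY[Y][YY[Y]]]]

Answer: ZYY[Y]YY[Y][YY[Y]]YY[Y]YY[Y][YY[Y]][YY[Y]YY[Y][YY[Y]]]YY[Y]YY[Y][YY[Y]]YY[Y]YY[Y][YY[Y]][YY[Y]YY[Y][YY[Y]]][YY[Y]YY[Y][YY[Y]]YY[Y]YY[Y][YY[Y]][YY[Y]YY[Y][YY[Y]]]]


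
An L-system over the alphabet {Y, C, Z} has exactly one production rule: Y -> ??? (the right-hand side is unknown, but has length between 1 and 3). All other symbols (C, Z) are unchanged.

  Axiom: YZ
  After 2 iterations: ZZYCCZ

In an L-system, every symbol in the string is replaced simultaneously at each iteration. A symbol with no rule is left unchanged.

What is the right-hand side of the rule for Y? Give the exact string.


Answer: ZYC

Derivation:
Trying Y -> ZYC:
  Step 0: YZ
  Step 1: ZYCZ
  Step 2: ZZYCCZ
Matches the given result.


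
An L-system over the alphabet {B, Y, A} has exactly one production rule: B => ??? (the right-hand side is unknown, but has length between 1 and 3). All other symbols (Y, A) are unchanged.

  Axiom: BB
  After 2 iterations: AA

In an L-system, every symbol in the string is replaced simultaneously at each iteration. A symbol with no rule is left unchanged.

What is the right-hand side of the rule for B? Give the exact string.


Trying B => A:
  Step 0: BB
  Step 1: AA
  Step 2: AA
Matches the given result.

Answer: A


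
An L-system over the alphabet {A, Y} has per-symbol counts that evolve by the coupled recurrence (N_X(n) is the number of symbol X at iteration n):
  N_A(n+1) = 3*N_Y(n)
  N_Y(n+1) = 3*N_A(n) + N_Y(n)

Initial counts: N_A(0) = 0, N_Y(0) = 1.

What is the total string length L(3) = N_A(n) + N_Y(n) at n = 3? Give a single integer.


Step 0: N_A=0, N_Y=1, L=1
Step 1: N_A=3, N_Y=1, L=4
Step 2: N_A=3, N_Y=10, L=13
Step 3: N_A=30, N_Y=19, L=49

Answer: 49


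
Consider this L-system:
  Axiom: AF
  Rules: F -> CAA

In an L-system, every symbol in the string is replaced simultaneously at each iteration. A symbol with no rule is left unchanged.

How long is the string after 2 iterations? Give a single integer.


Answer: 4

Derivation:
Step 0: length = 2
Step 1: length = 4
Step 2: length = 4


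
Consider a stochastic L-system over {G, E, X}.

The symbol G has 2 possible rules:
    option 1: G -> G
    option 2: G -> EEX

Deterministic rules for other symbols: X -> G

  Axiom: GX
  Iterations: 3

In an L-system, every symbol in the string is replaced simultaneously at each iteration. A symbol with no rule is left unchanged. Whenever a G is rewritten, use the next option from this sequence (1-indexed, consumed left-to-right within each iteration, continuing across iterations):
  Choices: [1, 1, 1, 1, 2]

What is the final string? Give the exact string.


Answer: GEEX

Derivation:
Step 0: GX
Step 1: GG  (used choices [1])
Step 2: GG  (used choices [1, 1])
Step 3: GEEX  (used choices [1, 2])


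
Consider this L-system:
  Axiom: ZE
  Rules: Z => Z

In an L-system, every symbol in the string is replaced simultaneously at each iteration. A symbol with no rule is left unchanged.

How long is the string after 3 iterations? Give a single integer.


Step 0: length = 2
Step 1: length = 2
Step 2: length = 2
Step 3: length = 2

Answer: 2


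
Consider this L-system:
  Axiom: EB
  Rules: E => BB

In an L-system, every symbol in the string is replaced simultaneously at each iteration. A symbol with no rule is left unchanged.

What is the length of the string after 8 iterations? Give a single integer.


Answer: 3

Derivation:
Step 0: length = 2
Step 1: length = 3
Step 2: length = 3
Step 3: length = 3
Step 4: length = 3
Step 5: length = 3
Step 6: length = 3
Step 7: length = 3
Step 8: length = 3


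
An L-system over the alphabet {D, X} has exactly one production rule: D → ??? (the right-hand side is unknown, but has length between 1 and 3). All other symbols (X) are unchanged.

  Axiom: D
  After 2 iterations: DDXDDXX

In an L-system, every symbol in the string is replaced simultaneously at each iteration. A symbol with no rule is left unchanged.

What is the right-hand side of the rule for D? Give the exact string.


Trying D → DDX:
  Step 0: D
  Step 1: DDX
  Step 2: DDXDDXX
Matches the given result.

Answer: DDX


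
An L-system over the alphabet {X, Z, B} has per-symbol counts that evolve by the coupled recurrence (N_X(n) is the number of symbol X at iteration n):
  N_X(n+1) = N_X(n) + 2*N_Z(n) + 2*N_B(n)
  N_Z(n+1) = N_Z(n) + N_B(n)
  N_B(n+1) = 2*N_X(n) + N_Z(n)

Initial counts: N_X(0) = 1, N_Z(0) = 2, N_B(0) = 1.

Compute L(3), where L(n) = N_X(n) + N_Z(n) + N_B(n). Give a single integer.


Answer: 142

Derivation:
Step 0: N_X=1, N_Z=2, N_B=1, L=4
Step 1: N_X=7, N_Z=3, N_B=4, L=14
Step 2: N_X=21, N_Z=7, N_B=17, L=45
Step 3: N_X=69, N_Z=24, N_B=49, L=142


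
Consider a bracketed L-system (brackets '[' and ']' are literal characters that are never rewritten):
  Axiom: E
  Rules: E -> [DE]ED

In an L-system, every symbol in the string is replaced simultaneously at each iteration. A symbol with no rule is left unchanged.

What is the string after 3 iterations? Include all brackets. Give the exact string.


Answer: [D[D[DE]ED][DE]EDD][D[DE]ED][DE]EDDD

Derivation:
Step 0: E
Step 1: [DE]ED
Step 2: [D[DE]ED][DE]EDD
Step 3: [D[D[DE]ED][DE]EDD][D[DE]ED][DE]EDDD


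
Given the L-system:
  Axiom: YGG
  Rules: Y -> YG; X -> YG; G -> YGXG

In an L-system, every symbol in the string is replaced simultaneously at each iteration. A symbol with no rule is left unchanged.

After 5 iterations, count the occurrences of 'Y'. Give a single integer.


Step 0: YGG  (1 'Y')
Step 1: YGYGXGYGXG  (3 'Y')
Step 2: YGYGXGYGYGXGYGYGXGYGYGXGYGYGXG  (10 'Y')
Step 3: YGYGXGYGYGXGYGYGXGYGYGXGYGYGXGYGYGXGYGYGXGYGYGXGYGYGXGYGYGXGYGYGXGYGYGXGYGYGXGYGYGXGYGYGXG  (30 'Y')
Step 4: YGYGXGYGYGXGYGYGXGYGYGXGYGYGXGYGYGXGYGYGXGYGYGXGYGYGXGYGYGXGYGYGXGYGYGXGYGYGXGYGYGXGYGYGXGYGYGXGYGYGXGYGYGXGYGYGXGYGYGXGYGYGXGYGYGXGYGYGXGYGYGXGYGYGXGYGYGXGYGYGXGYGYGXGYGYGXGYGYGXGYGYGXGYGYGXGYGYGXGYGYGXGYGYGXGYGYGXGYGYGXGYGYGXGYGYGXGYGYGXGYGYGXGYGYGXGYGYGXGYGYGXGYGYGXG  (90 'Y')
Step 5: YGYGXGYGYGXGYGYGXGYGYGXGYGYGXGYGYGXGYGYGXGYGYGXGYGYGXGYGYGXGYGYGXGYGYGXGYGYGXGYGYGXGYGYGXGYGYGXGYGYGXGYGYGXGYGYGXGYGYGXGYGYGXGYGYGXGYGYGXGYGYGXGYGYGXGYGYGXGYGYGXGYGYGXGYGYGXGYGYGXGYGYGXGYGYGXGYGYGXGYGYGXGYGYGXGYGYGXGYGYGXGYGYGXGYGYGXGYGYGXGYGYGXGYGYGXGYGYGXGYGYGXGYGYGXGYGYGXGYGYGXGYGYGXGYGYGXGYGYGXGYGYGXGYGYGXGYGYGXGYGYGXGYGYGXGYGYGXGYGYGXGYGYGXGYGYGXGYGYGXGYGYGXGYGYGXGYGYGXGYGYGXGYGYGXGYGYGXGYGYGXGYGYGXGYGYGXGYGYGXGYGYGXGYGYGXGYGYGXGYGYGXGYGYGXGYGYGXGYGYGXGYGYGXGYGYGXGYGYGXGYGYGXGYGYGXGYGYGXGYGYGXGYGYGXGYGYGXGYGYGXGYGYGXGYGYGXGYGYGXGYGYGXGYGYGXGYGYGXGYGYGXGYGYGXGYGYGXGYGYGXGYGYGXGYGYGXGYGYGXGYGYGXGYGYGXGYGYGXGYGYGXGYGYGXGYGYGXGYGYGXGYGYGXGYGYGXGYGYGXGYGYGXGYGYGXGYGYGXGYGYGXGYGYGXGYGYGXGYGYGXGYGYGXGYGYGXGYGYGXGYGYGXGYGYGXGYGYGXGYGYGXGYGYGXGYGYGXGYGYGXGYGYGXGYGYGXGYGYGXGYGYGXGYGYGXGYGYGXGYGYGXGYGYGXG  (270 'Y')

Answer: 270


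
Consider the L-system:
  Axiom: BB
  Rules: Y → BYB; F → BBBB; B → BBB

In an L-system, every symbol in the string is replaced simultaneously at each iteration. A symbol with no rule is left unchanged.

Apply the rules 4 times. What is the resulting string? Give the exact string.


Answer: BBBBBBBBBBBBBBBBBBBBBBBBBBBBBBBBBBBBBBBBBBBBBBBBBBBBBBBBBBBBBBBBBBBBBBBBBBBBBBBBBBBBBBBBBBBBBBBBBBBBBBBBBBBBBBBBBBBBBBBBBBBBBBBBBBBBBBBBBBBBBBBBBBBBBBBBBBBBBBBBBB

Derivation:
Step 0: BB
Step 1: BBBBBB
Step 2: BBBBBBBBBBBBBBBBBB
Step 3: BBBBBBBBBBBBBBBBBBBBBBBBBBBBBBBBBBBBBBBBBBBBBBBBBBBBBB
Step 4: BBBBBBBBBBBBBBBBBBBBBBBBBBBBBBBBBBBBBBBBBBBBBBBBBBBBBBBBBBBBBBBBBBBBBBBBBBBBBBBBBBBBBBBBBBBBBBBBBBBBBBBBBBBBBBBBBBBBBBBBBBBBBBBBBBBBBBBBBBBBBBBBBBBBBBBBBBBBBBBBBB


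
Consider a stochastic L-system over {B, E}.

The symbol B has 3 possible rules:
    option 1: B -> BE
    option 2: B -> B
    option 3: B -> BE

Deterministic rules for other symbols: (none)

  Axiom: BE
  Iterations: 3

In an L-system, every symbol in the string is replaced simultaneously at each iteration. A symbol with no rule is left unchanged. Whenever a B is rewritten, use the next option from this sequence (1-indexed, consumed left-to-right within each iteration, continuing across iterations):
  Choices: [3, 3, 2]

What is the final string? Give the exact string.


Answer: BEEE

Derivation:
Step 0: BE
Step 1: BEE  (used choices [3])
Step 2: BEEE  (used choices [3])
Step 3: BEEE  (used choices [2])


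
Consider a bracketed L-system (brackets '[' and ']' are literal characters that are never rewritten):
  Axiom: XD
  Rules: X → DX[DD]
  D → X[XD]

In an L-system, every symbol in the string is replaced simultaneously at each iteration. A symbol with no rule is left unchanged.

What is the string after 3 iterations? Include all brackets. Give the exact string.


Answer: DX[DD][DX[DD]X[XD]]X[XD]DX[DD][X[XD]X[XD]][DX[DD][DX[DD]X[XD]]DX[DD][DX[DD]X[XD]]]X[XD]DX[DD][X[XD]X[XD]][X[XD]DX[DD][X[XD]X[XD]]DX[DD][DX[DD]X[XD]]]

Derivation:
Step 0: XD
Step 1: DX[DD]X[XD]
Step 2: X[XD]DX[DD][X[XD]X[XD]]DX[DD][DX[DD]X[XD]]
Step 3: DX[DD][DX[DD]X[XD]]X[XD]DX[DD][X[XD]X[XD]][DX[DD][DX[DD]X[XD]]DX[DD][DX[DD]X[XD]]]X[XD]DX[DD][X[XD]X[XD]][X[XD]DX[DD][X[XD]X[XD]]DX[DD][DX[DD]X[XD]]]


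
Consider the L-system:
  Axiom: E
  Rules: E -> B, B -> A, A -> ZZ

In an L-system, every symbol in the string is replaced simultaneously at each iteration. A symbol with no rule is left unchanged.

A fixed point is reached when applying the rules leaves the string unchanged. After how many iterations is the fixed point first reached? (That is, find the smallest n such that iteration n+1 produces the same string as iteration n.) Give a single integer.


Answer: 3

Derivation:
Step 0: E
Step 1: B
Step 2: A
Step 3: ZZ
Step 4: ZZ  (unchanged — fixed point at step 3)


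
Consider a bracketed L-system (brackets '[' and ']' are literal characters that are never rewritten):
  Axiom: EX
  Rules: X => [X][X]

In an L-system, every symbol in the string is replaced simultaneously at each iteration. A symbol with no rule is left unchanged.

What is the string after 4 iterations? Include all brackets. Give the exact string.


Answer: E[[[[X][X]][[X][X]]][[[X][X]][[X][X]]]][[[[X][X]][[X][X]]][[[X][X]][[X][X]]]]

Derivation:
Step 0: EX
Step 1: E[X][X]
Step 2: E[[X][X]][[X][X]]
Step 3: E[[[X][X]][[X][X]]][[[X][X]][[X][X]]]
Step 4: E[[[[X][X]][[X][X]]][[[X][X]][[X][X]]]][[[[X][X]][[X][X]]][[[X][X]][[X][X]]]]


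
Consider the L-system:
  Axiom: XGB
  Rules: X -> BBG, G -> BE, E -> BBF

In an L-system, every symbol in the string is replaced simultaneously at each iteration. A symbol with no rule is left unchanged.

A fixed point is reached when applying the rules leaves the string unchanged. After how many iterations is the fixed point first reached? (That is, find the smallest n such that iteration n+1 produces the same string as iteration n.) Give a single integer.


Answer: 3

Derivation:
Step 0: XGB
Step 1: BBGBEB
Step 2: BBBEBBBFB
Step 3: BBBBBFBBBFB
Step 4: BBBBBFBBBFB  (unchanged — fixed point at step 3)


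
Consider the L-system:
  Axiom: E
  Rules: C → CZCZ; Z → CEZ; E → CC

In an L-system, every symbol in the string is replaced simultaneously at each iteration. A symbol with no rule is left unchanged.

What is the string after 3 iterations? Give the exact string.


Step 0: E
Step 1: CC
Step 2: CZCZCZCZ
Step 3: CZCZCEZCZCZCEZCZCZCEZCZCZCEZ

Answer: CZCZCEZCZCZCEZCZCZCEZCZCZCEZ


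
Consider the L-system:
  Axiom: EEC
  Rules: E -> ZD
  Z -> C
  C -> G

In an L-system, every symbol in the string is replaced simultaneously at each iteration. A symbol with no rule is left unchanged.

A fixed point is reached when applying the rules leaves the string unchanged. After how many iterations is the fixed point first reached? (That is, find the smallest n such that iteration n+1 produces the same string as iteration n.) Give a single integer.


Answer: 3

Derivation:
Step 0: EEC
Step 1: ZDZDG
Step 2: CDCDG
Step 3: GDGDG
Step 4: GDGDG  (unchanged — fixed point at step 3)


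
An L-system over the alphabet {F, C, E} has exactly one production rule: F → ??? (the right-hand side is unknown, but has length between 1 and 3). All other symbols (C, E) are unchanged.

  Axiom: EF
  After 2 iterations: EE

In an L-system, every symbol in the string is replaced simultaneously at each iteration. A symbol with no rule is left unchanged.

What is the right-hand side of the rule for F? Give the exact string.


Trying F → E:
  Step 0: EF
  Step 1: EE
  Step 2: EE
Matches the given result.

Answer: E


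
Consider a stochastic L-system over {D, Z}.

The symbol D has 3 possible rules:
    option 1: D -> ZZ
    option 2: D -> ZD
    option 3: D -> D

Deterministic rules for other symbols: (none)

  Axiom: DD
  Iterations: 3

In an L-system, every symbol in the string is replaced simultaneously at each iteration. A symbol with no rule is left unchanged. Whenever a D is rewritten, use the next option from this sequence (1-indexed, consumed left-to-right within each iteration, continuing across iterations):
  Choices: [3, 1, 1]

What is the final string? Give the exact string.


Step 0: DD
Step 1: DZZ  (used choices [3, 1])
Step 2: ZZZZ  (used choices [1])
Step 3: ZZZZ  (used choices [])

Answer: ZZZZ


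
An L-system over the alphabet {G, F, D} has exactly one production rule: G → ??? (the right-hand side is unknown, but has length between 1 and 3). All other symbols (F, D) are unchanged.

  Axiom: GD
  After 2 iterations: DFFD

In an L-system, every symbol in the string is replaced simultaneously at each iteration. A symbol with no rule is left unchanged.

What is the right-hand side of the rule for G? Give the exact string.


Answer: DFF

Derivation:
Trying G → DFF:
  Step 0: GD
  Step 1: DFFD
  Step 2: DFFD
Matches the given result.


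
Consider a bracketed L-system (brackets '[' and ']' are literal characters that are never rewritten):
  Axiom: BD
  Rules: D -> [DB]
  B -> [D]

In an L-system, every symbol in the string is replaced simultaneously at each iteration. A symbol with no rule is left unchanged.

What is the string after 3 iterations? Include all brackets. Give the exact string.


Step 0: BD
Step 1: [D][DB]
Step 2: [[DB]][[DB][D]]
Step 3: [[[DB][D]]][[[DB][D]][[DB]]]

Answer: [[[DB][D]]][[[DB][D]][[DB]]]


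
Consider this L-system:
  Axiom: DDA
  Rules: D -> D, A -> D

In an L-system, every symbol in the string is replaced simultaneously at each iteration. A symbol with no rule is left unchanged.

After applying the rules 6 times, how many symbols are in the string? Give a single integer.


Step 0: length = 3
Step 1: length = 3
Step 2: length = 3
Step 3: length = 3
Step 4: length = 3
Step 5: length = 3
Step 6: length = 3

Answer: 3


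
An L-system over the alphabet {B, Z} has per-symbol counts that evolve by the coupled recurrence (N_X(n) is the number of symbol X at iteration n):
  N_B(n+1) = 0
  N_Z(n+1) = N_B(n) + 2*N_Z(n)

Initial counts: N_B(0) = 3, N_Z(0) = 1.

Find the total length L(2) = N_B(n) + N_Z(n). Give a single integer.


Answer: 10

Derivation:
Step 0: N_B=3, N_Z=1, L=4
Step 1: N_B=0, N_Z=5, L=5
Step 2: N_B=0, N_Z=10, L=10


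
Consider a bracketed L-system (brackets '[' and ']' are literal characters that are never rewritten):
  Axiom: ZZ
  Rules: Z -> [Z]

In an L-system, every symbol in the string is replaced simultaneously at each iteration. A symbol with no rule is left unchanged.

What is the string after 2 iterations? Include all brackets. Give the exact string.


Step 0: ZZ
Step 1: [Z][Z]
Step 2: [[Z]][[Z]]

Answer: [[Z]][[Z]]


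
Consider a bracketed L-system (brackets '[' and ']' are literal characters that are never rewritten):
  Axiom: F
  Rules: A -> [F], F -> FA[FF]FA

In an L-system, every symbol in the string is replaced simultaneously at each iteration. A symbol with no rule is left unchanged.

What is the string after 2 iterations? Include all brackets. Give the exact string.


Answer: FA[FF]FA[F][FA[FF]FAFA[FF]FA]FA[FF]FA[F]

Derivation:
Step 0: F
Step 1: FA[FF]FA
Step 2: FA[FF]FA[F][FA[FF]FAFA[FF]FA]FA[FF]FA[F]


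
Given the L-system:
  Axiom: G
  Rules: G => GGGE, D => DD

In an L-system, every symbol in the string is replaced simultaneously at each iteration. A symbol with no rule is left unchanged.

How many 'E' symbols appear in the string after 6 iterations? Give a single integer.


Answer: 364

Derivation:
Step 0: length=1, 'E' count=0
Step 1: length=4, 'E' count=1
Step 2: length=13, 'E' count=4
Step 3: length=40, 'E' count=13
Step 4: length=121, 'E' count=40
Step 5: length=364, 'E' count=121
Step 6: length=1093, 'E' count=364
Final string: GGGEGGGEGGGEEGGGEGGGEGGGEEGGGEGGGEGGGEEEGGGEGGGEGGGEEGGGEGGGEGGGEEGGGEGGGEGGGEEEGGGEGGGEGGGEEGGGEGGGEGGGEEGGGEGGGEGGGEEEEGGGEGGGEGGGEEGGGEGGGEGGGEEGGGEGGGEGGGEEEGGGEGGGEGGGEEGGGEGGGEGGGEEGGGEGGGEGGGEEEGGGEGGGEGGGEEGGGEGGGEGGGEEGGGEGGGEGGGEEEEGGGEGGGEGGGEEGGGEGGGEGGGEEGGGEGGGEGGGEEEGGGEGGGEGGGEEGGGEGGGEGGGEEGGGEGGGEGGGEEEGGGEGGGEGGGEEGGGEGGGEGGGEEGGGEGGGEGGGEEEEEGGGEGGGEGGGEEGGGEGGGEGGGEEGGGEGGGEGGGEEEGGGEGGGEGGGEEGGGEGGGEGGGEEGGGEGGGEGGGEEEGGGEGGGEGGGEEGGGEGGGEGGGEEGGGEGGGEGGGEEEEGGGEGGGEGGGEEGGGEGGGEGGGEEGGGEGGGEGGGEEEGGGEGGGEGGGEEGGGEGGGEGGGEEGGGEGGGEGGGEEEGGGEGGGEGGGEEGGGEGGGEGGGEEGGGEGGGEGGGEEEEGGGEGGGEGGGEEGGGEGGGEGGGEEGGGEGGGEGGGEEEGGGEGGGEGGGEEGGGEGGGEGGGEEGGGEGGGEGGGEEEGGGEGGGEGGGEEGGGEGGGEGGGEEGGGEGGGEGGGEEEEEGGGEGGGEGGGEEGGGEGGGEGGGEEGGGEGGGEGGGEEEGGGEGGGEGGGEEGGGEGGGEGGGEEGGGEGGGEGGGEEEGGGEGGGEGGGEEGGGEGGGEGGGEEGGGEGGGEGGGEEEEGGGEGGGEGGGEEGGGEGGGEGGGEEGGGEGGGEGGGEEEGGGEGGGEGGGEEGGGEGGGEGGGEEGGGEGGGEGGGEEEGGGEGGGEGGGEEGGGEGGGEGGGEEGGGEGGGEGGGEEEEGGGEGGGEGGGEEGGGEGGGEGGGEEGGGEGGGEGGGEEEGGGEGGGEGGGEEGGGEGGGEGGGEEGGGEGGGEGGGEEEGGGEGGGEGGGEEGGGEGGGEGGGEEGGGEGGGEGGGEEEEEE


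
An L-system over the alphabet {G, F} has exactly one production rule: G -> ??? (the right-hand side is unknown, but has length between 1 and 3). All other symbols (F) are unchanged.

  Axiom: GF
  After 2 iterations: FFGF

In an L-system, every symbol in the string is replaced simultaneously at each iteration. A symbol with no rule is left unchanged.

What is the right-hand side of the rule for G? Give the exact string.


Trying G -> FG:
  Step 0: GF
  Step 1: FGF
  Step 2: FFGF
Matches the given result.

Answer: FG


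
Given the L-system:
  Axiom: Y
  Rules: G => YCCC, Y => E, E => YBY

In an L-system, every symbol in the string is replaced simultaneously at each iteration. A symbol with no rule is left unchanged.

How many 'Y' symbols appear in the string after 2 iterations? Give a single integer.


Step 0: Y  (1 'Y')
Step 1: E  (0 'Y')
Step 2: YBY  (2 'Y')

Answer: 2


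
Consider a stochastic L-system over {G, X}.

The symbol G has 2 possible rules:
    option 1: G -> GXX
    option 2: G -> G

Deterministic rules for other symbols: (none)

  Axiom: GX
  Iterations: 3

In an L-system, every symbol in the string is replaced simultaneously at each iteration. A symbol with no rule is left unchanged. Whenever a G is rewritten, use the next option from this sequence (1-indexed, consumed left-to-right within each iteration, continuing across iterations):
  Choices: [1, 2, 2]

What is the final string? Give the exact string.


Answer: GXXX

Derivation:
Step 0: GX
Step 1: GXXX  (used choices [1])
Step 2: GXXX  (used choices [2])
Step 3: GXXX  (used choices [2])


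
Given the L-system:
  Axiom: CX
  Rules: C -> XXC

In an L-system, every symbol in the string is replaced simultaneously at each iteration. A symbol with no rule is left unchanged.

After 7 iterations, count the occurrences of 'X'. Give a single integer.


Answer: 15

Derivation:
Step 0: CX  (1 'X')
Step 1: XXCX  (3 'X')
Step 2: XXXXCX  (5 'X')
Step 3: XXXXXXCX  (7 'X')
Step 4: XXXXXXXXCX  (9 'X')
Step 5: XXXXXXXXXXCX  (11 'X')
Step 6: XXXXXXXXXXXXCX  (13 'X')
Step 7: XXXXXXXXXXXXXXCX  (15 'X')


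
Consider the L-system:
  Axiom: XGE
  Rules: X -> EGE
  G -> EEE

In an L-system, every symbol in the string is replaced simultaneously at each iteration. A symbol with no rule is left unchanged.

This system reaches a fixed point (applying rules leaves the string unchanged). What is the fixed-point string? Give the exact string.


Step 0: XGE
Step 1: EGEEEEE
Step 2: EEEEEEEEE
Step 3: EEEEEEEEE  (unchanged — fixed point at step 2)

Answer: EEEEEEEEE


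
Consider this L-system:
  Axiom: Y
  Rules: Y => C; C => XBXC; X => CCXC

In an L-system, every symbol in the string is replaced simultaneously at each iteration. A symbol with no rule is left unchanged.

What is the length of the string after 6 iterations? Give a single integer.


Answer: 544

Derivation:
Step 0: length = 1
Step 1: length = 1
Step 2: length = 4
Step 3: length = 13
Step 4: length = 46
Step 5: length = 157
Step 6: length = 544


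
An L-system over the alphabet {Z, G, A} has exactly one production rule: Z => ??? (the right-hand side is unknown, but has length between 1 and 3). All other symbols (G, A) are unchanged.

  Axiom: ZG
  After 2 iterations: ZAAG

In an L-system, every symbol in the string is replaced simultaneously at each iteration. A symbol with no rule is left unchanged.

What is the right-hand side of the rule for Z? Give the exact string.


Trying Z => ZA:
  Step 0: ZG
  Step 1: ZAG
  Step 2: ZAAG
Matches the given result.

Answer: ZA


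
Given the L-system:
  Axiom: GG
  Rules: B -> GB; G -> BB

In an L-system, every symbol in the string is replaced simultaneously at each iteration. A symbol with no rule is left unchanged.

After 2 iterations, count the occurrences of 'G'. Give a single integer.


Step 0: GG  (2 'G')
Step 1: BBBB  (0 'G')
Step 2: GBGBGBGB  (4 'G')

Answer: 4


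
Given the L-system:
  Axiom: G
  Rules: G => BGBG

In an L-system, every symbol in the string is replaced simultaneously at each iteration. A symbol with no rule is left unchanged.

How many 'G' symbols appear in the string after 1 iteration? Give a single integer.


Step 0: G  (1 'G')
Step 1: BGBG  (2 'G')

Answer: 2


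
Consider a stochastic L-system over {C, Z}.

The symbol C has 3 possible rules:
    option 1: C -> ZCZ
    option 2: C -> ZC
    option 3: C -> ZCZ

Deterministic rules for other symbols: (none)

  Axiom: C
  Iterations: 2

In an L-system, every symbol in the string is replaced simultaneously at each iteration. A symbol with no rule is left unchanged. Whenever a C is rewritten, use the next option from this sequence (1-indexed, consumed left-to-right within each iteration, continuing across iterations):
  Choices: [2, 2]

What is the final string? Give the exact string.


Answer: ZZC

Derivation:
Step 0: C
Step 1: ZC  (used choices [2])
Step 2: ZZC  (used choices [2])


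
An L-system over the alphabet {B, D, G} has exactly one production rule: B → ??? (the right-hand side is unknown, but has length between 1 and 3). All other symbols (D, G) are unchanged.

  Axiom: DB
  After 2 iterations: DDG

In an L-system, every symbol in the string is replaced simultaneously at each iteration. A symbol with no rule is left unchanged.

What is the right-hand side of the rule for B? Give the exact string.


Answer: DG

Derivation:
Trying B → DG:
  Step 0: DB
  Step 1: DDG
  Step 2: DDG
Matches the given result.


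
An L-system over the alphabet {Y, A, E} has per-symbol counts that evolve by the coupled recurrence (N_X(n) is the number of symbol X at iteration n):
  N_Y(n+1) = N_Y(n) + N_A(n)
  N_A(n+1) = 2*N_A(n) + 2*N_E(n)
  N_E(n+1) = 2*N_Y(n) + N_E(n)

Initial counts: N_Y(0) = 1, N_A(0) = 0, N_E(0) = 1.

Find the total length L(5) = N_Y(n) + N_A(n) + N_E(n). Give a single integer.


Step 0: N_Y=1, N_A=0, N_E=1, L=2
Step 1: N_Y=1, N_A=2, N_E=3, L=6
Step 2: N_Y=3, N_A=10, N_E=5, L=18
Step 3: N_Y=13, N_A=30, N_E=11, L=54
Step 4: N_Y=43, N_A=82, N_E=37, L=162
Step 5: N_Y=125, N_A=238, N_E=123, L=486

Answer: 486


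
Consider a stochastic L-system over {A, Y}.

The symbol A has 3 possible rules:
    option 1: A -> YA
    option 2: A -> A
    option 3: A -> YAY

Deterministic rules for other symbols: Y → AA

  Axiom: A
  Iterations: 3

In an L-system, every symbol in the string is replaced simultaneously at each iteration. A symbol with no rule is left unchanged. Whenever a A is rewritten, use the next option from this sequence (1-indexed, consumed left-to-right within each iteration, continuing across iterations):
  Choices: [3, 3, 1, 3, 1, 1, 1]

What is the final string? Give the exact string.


Step 0: A
Step 1: YAY  (used choices [3])
Step 2: AAYAYAA  (used choices [3])
Step 3: YAYAYAAYAAAYAYA  (used choices [1, 3, 1, 1, 1])

Answer: YAYAYAAYAAAYAYA


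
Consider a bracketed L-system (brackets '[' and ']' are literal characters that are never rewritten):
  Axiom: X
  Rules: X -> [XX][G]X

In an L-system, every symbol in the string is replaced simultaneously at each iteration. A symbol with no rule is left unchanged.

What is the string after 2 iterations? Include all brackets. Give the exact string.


Answer: [[XX][G]X[XX][G]X][G][XX][G]X

Derivation:
Step 0: X
Step 1: [XX][G]X
Step 2: [[XX][G]X[XX][G]X][G][XX][G]X


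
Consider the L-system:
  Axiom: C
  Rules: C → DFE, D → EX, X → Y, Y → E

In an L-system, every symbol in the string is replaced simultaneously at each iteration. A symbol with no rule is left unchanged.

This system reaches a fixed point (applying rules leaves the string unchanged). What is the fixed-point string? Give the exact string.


Step 0: C
Step 1: DFE
Step 2: EXFE
Step 3: EYFE
Step 4: EEFE
Step 5: EEFE  (unchanged — fixed point at step 4)

Answer: EEFE


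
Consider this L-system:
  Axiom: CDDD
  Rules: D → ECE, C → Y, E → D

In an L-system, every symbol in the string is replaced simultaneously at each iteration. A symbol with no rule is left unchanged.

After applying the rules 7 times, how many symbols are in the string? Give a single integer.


Answer: 94

Derivation:
Step 0: length = 4
Step 1: length = 10
Step 2: length = 10
Step 3: length = 22
Step 4: length = 22
Step 5: length = 46
Step 6: length = 46
Step 7: length = 94


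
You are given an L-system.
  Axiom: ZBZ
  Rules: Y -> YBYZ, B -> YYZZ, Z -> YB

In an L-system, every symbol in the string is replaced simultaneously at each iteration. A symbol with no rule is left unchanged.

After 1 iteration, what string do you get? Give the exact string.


Step 0: ZBZ
Step 1: YBYYZZYB

Answer: YBYYZZYB


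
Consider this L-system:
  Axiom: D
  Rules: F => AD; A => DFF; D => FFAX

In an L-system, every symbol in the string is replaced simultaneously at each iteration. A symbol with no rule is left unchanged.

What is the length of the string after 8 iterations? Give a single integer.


Step 0: length = 1
Step 1: length = 4
Step 2: length = 8
Step 3: length = 23
Step 4: length = 55
Step 5: length = 146
Step 6: length = 366
Step 7: length = 949
Step 8: length = 2413

Answer: 2413


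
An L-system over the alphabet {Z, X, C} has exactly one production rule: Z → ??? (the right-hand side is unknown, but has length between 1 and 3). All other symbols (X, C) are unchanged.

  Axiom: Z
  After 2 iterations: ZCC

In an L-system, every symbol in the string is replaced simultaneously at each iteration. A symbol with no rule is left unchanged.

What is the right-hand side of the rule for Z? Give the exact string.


Answer: ZC

Derivation:
Trying Z → ZC:
  Step 0: Z
  Step 1: ZC
  Step 2: ZCC
Matches the given result.


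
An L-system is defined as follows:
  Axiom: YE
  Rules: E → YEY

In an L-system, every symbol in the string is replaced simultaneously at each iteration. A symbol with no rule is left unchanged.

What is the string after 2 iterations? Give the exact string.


Answer: YYYEYY

Derivation:
Step 0: YE
Step 1: YYEY
Step 2: YYYEYY


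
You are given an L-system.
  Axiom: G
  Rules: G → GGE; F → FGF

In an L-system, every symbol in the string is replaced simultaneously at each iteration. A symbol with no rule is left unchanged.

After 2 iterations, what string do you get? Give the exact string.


Step 0: G
Step 1: GGE
Step 2: GGEGGEE

Answer: GGEGGEE


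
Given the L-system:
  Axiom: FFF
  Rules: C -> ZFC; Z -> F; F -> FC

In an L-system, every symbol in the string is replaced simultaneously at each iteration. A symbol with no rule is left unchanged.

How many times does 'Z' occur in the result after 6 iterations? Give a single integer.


Answer: 60

Derivation:
Step 0: FFF  (0 'Z')
Step 1: FCFCFC  (0 'Z')
Step 2: FCZFCFCZFCFCZFC  (3 'Z')
Step 3: FCZFCFFCZFCFCZFCFFCZFCFCZFCFFCZFC  (6 'Z')
Step 4: FCZFCFFCZFCFCFCZFCFFCZFCFCZFCFFCZFCFCFCZFCFFCZFCFCZFCFFCZFCFCFCZFCFFCZFC  (12 'Z')
Step 5: FCZFCFFCZFCFCFCZFCFFCZFCFCZFCFCZFCFFCZFCFCFCZFCFFCZFCFCZFCFFCZFCFCFCZFCFFCZFCFCZFCFCZFCFFCZFCFCFCZFCFFCZFCFCZFCFFCZFCFCFCZFCFFCZFCFCZFCFCZFCFFCZFCFCFCZFCFFCZFC  (27 'Z')
Step 6: FCZFCFFCZFCFCFCZFCFFCZFCFCZFCFCZFCFFCZFCFCFCZFCFFCZFCFCZFCFFCZFCFCZFCFFCZFCFCFCZFCFFCZFCFCZFCFCZFCFFCZFCFCFCZFCFFCZFCFCZFCFFCZFCFCFCZFCFFCZFCFCZFCFCZFCFFCZFCFCFCZFCFFCZFCFCZFCFFCZFCFCZFCFFCZFCFCFCZFCFFCZFCFCZFCFCZFCFFCZFCFCFCZFCFFCZFCFCZFCFFCZFCFCFCZFCFFCZFCFCZFCFCZFCFFCZFCFCFCZFCFFCZFCFCZFCFFCZFCFCZFCFFCZFCFCFCZFCFFCZFCFCZFCFCZFCFFCZFCFCFCZFCFFCZFC  (60 'Z')


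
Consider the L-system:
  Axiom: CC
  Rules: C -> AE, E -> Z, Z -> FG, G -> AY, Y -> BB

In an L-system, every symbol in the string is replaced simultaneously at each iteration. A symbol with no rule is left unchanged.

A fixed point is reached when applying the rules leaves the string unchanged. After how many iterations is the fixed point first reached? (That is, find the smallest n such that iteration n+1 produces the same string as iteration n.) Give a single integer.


Answer: 5

Derivation:
Step 0: CC
Step 1: AEAE
Step 2: AZAZ
Step 3: AFGAFG
Step 4: AFAYAFAY
Step 5: AFABBAFABB
Step 6: AFABBAFABB  (unchanged — fixed point at step 5)


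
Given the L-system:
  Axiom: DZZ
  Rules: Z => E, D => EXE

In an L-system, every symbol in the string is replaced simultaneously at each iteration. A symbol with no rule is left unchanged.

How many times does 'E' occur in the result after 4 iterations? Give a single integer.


Answer: 4

Derivation:
Step 0: DZZ  (0 'E')
Step 1: EXEEE  (4 'E')
Step 2: EXEEE  (4 'E')
Step 3: EXEEE  (4 'E')
Step 4: EXEEE  (4 'E')


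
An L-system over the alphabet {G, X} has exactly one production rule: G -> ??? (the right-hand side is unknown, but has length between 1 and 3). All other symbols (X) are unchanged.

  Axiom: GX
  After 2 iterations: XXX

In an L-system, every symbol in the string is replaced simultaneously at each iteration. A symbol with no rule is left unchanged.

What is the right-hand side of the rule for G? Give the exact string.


Trying G -> XX:
  Step 0: GX
  Step 1: XXX
  Step 2: XXX
Matches the given result.

Answer: XX


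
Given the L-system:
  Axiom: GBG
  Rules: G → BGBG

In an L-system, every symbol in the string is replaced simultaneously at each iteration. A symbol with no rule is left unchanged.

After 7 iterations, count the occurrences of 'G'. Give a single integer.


Step 0: length=3, 'G' count=2
Step 1: length=9, 'G' count=4
Step 2: length=21, 'G' count=8
Step 3: length=45, 'G' count=16
Step 4: length=93, 'G' count=32
Step 5: length=189, 'G' count=64
Step 6: length=381, 'G' count=128
Step 7: length=765, 'G' count=256
Final string: BBBBBBBGBGBBGBGBBBGBGBBGBGBBBBGBGBBGBGBBBGBGBBGBGBBBBBGBGBBGBGBBBGBGBBGBGBBBBGBGBBGBGBBBGBGBBGBGBBBBBBGBGBBGBGBBBGBGBBGBGBBBBGBGBBGBGBBBGBGBBGBGBBBBBGBGBBGBGBBBGBGBBGBGBBBBGBGBBGBGBBBGBGBBGBGBBBBBBBGBGBBGBGBBBGBGBBGBGBBBBGBGBBGBGBBBGBGBBGBGBBBBBGBGBBGBGBBBGBGBBGBGBBBBGBGBBGBGBBBGBGBBGBGBBBBBBGBGBBGBGBBBGBGBBGBGBBBBGBGBBGBGBBBGBGBBGBGBBBBBGBGBBGBGBBBGBGBBGBGBBBBGBGBBGBGBBBGBGBBGBGBBBBBBBBGBGBBGBGBBBGBGBBGBGBBBBGBGBBGBGBBBGBGBBGBGBBBBBGBGBBGBGBBBGBGBBGBGBBBBGBGBBGBGBBBGBGBBGBGBBBBBBGBGBBGBGBBBGBGBBGBGBBBBGBGBBGBGBBBGBGBBGBGBBBBBGBGBBGBGBBBGBGBBGBGBBBBGBGBBGBGBBBGBGBBGBGBBBBBBBGBGBBGBGBBBGBGBBGBGBBBBGBGBBGBGBBBGBGBBGBGBBBBBGBGBBGBGBBBGBGBBGBGBBBBGBGBBGBGBBBGBGBBGBGBBBBBBGBGBBGBGBBBGBGBBGBGBBBBGBGBBGBGBBBGBGBBGBGBBBBBGBGBBGBGBBBGBGBBGBGBBBBGBGBBGBGBBBGBGBBGBG

Answer: 256
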